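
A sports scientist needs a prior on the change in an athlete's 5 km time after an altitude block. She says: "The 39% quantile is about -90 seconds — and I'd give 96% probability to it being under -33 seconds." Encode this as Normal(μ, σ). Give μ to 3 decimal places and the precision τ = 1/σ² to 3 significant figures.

μ = -82.157, τ = 0.00127

For Normal(μ,σ), the p-quantile is μ + z_p·σ. Here z_{0.39} = -0.2793, z_{0.96} = 1.751.
So -90 = μ − 0.2793σ and -33 = μ + 1.751σ.
Subtracting: σ = (-33 − -90)/(1.751 − (-0.2793)) = 28.079.
Then μ = -90 − (-0.2793)·28.079 = -82.157.
Precision τ = 1/σ² = 1/28.08² = 0.00127.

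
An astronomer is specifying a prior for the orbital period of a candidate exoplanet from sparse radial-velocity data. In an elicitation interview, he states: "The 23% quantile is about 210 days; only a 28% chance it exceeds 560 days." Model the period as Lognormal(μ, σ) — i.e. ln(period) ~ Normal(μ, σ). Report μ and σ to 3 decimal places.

If T ~ Lognormal(μ,σ) then ln T ~ Normal(μ,σ), so the p-quantile of ln T is μ + z_p·σ.
ln(210) = 5.347 and ln(560) = 6.328; z_{0.23} = -0.7388, z_{0.72} = 0.5828.
σ = (6.328 − 5.347)/(0.5828 − (-0.7388)) = 0.742.
μ = 5.347 − (-0.7388)·0.742 = 5.895.

μ ≈ 5.895, σ ≈ 0.742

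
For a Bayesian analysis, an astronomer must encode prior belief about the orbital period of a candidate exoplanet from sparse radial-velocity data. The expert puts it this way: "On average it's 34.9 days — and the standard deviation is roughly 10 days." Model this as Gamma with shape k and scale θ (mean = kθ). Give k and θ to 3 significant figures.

k ≈ 12.2, θ ≈ 2.87

For Gamma(k, scale θ): mean = kθ, variance = kθ², so CV = 1/√k.
CV = SD/mean = 10/34.9 = 0.2865, hence k = 1/CV² = 12.2.
Then θ = mean/k = 34.9/12.2 = 2.87.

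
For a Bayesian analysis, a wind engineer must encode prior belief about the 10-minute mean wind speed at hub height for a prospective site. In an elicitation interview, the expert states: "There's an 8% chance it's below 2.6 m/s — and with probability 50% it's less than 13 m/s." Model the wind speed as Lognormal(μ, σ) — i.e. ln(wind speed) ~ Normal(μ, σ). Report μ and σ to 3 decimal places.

μ ≈ 2.565, σ ≈ 1.145

If T ~ Lognormal(μ,σ) then ln T ~ Normal(μ,σ), so the p-quantile of ln T is μ + z_p·σ.
ln(2.6) = 0.9555 and ln(13) = 2.565; z_{0.08} = -1.405, z_{0.5} = 0.
σ = (2.565 − 0.9555)/(0 − (-1.405)) = 1.145.
μ = 0.9555 − (-1.405)·1.145 = 2.565.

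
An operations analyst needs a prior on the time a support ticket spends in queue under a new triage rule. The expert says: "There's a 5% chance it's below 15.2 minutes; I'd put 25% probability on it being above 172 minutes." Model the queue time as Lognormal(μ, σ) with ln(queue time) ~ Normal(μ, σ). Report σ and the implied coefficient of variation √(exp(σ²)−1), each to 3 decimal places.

If T ~ Lognormal(μ,σ) then ln T ~ Normal(μ,σ), so the p-quantile of ln T is μ + z_p·σ.
ln(15.2) = 2.721 and ln(172) = 5.147; z_{0.05} = -1.645, z_{0.75} = 0.6745.
σ = (5.147 − 2.721)/(0.6745 − (-1.645)) = 1.046.
μ = 2.721 − (-1.645)·1.046 = 4.442.
CV = √(exp(σ²)−1) = √(exp(1.0943)−1) = 1.410.

σ ≈ 1.046, CV ≈ 1.410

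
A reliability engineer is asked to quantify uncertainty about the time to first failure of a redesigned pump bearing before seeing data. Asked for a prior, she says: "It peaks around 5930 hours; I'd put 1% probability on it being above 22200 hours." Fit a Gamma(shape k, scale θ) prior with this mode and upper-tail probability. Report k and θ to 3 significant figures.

Gamma(k,θ) with k>1 has mode (k−1)θ, so θ = 5930/(k−1).
Need P(X < 22200) = 0.99 with θ tied to k this way. Start at k = 2, θ = 5930: P(X<22200) ≈ 0.888.
Too low — raise k to concentrate. Iterating converges to k ≈ 3.44.
Then θ = 5930/(3.44−1) ≈ 2430.

k ≈ 3.44, θ ≈ 2430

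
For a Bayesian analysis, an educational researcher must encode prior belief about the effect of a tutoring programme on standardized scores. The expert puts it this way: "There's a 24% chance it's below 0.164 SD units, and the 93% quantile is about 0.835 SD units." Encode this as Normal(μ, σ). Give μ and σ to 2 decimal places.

μ = 0.38, σ = 0.31

For Normal(μ,σ), the p-quantile is μ + z_p·σ. Here z_{0.24} = -0.7063, z_{0.93} = 1.476.
So 0.164 = μ − 0.7063σ and 0.835 = μ + 1.476σ.
Subtracting: σ = (0.835 − 0.164)/(1.476 − (-0.7063)) = 0.31.
Then μ = 0.164 − (-0.7063)·0.31 = 0.38.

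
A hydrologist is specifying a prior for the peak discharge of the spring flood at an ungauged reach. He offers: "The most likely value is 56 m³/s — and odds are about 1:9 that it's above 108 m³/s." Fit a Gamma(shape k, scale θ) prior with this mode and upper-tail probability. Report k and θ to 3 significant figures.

Gamma(k,θ) with k>1 has mode (k−1)θ, so θ = 56/(k−1).
Need P(X < 108) = 0.9 with θ tied to k this way. Start at k = 2, θ = 56: P(X<108) ≈ 0.574.
Too low — raise k to concentrate. Iterating converges to k ≈ 5.44.
Then θ = 56/(5.44−1) ≈ 12.6.

k ≈ 5.44, θ ≈ 12.6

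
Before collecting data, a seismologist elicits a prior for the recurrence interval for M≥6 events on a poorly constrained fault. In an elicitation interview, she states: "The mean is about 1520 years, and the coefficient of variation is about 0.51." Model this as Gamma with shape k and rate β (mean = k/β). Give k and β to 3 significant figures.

k ≈ 3.84, β ≈ 0.00253

For Gamma(k, rate β): mean = k/β, variance = k/β², so CV = 1/√k.
CV = 0.51, hence k = 1/CV² = 3.84.
Then β = k/mean = 3.84/1520 = 0.00253.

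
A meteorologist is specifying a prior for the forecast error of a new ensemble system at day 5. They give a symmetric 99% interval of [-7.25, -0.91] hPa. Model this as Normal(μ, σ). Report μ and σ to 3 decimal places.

A symmetric 99% interval runs μ ± z·σ with z = 2.576.
Half-width = 3.17, so σ = 3.17/2.576 = 1.231.
μ is the interval midpoint, -4.080.

μ = -4.080, σ = 1.231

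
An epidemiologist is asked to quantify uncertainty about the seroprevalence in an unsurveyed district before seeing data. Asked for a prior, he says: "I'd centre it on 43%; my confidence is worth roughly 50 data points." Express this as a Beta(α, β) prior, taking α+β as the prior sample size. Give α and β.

α = 21.5, β = 28.5

Under the effective-sample-size interpretation, Beta(α, β) has prior mean α/(α+β) and prior sample size α+β.
So α+β = 50 and α/(α+β) = 0.43, giving α = 0.43·50 = 21.5 and β = 50 − 21.5 = 28.5.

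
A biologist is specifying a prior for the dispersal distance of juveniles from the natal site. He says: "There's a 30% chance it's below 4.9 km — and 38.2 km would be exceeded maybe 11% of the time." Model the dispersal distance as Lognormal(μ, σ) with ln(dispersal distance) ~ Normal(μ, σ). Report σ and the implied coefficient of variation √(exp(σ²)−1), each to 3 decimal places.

If T ~ Lognormal(μ,σ) then ln T ~ Normal(μ,σ), so the p-quantile of ln T is μ + z_p·σ.
ln(4.9) = 1.589 and ln(38.2) = 3.643; z_{0.3} = -0.5244, z_{0.89} = 1.227.
σ = (3.643 − 1.589)/(1.227 − (-0.5244)) = 1.173.
μ = 1.589 − (-0.5244)·1.173 = 2.204.
CV = √(exp(σ²)−1) = √(exp(1.3756)−1) = 1.720.

σ ≈ 1.173, CV ≈ 1.720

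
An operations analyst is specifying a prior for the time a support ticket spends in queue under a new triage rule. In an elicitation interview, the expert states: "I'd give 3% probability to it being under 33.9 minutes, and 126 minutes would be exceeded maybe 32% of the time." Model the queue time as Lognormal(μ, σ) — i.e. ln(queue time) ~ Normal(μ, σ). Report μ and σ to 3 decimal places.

If T ~ Lognormal(μ,σ) then ln T ~ Normal(μ,σ), so the p-quantile of ln T is μ + z_p·σ.
ln(33.9) = 3.523 and ln(126) = 4.836; z_{0.03} = -1.881, z_{0.68} = 0.4677.
σ = (4.836 − 3.523)/(0.4677 − (-1.881)) = 0.559.
μ = 3.523 − (-1.881)·0.559 = 4.575.

μ ≈ 4.575, σ ≈ 0.559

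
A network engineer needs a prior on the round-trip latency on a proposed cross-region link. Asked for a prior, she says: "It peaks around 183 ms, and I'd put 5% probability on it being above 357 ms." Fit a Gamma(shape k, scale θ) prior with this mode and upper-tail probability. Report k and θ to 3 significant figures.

k ≈ 7.22, θ ≈ 29.4

Gamma(k,θ) with k>1 has mode (k−1)θ, so θ = 183/(k−1).
Need P(X < 357) = 0.95 with θ tied to k this way. Start at k = 2, θ = 183: P(X<357) ≈ 0.581.
Too low — raise k to concentrate. Iterating converges to k ≈ 7.22.
Then θ = 183/(7.22−1) ≈ 29.4.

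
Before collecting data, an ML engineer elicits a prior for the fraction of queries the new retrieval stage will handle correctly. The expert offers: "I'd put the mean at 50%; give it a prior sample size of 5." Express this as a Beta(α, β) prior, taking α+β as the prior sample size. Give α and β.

Under the effective-sample-size interpretation, Beta(α, β) has prior mean α/(α+β) and prior sample size α+β.
So α+β = 5 and α/(α+β) = 0.5, giving α = 0.5·5 = 2.5 and β = 5 − 2.5 = 2.5.

α = 2.5, β = 2.5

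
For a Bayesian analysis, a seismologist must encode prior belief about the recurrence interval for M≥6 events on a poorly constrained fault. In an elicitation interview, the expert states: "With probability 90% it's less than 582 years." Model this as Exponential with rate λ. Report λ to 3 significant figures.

P(T < 582.0) = 1 − e^(−λ·582.0) = 0.9, so λ = −ln(1−0.9)/582.0 = −ln(0.1)/582.0 = 0.00396.

λ ≈ 0.00396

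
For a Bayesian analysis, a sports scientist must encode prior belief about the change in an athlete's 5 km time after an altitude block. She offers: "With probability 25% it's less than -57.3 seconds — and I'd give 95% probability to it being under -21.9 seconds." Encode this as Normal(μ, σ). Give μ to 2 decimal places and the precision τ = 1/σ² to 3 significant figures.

μ = -47.01, τ = 0.00429

The p-quantile of Normal(μ,σ) is μ + z_p·σ, with z_{0.25} = -0.6745 and z_{0.95} = 1.645.
Eliminate σ: μ = (z₂·x₁ − z₁·x₂)/(z₂ − z₁) = (1.645·-57.3 − (-0.6745)·-21.9)/2.319 = -47.01.
Then σ = (x₂ − x₁)/(z₂ − z₁) = (-21.9 − -57.3)/2.319 = 15.26.
Precision τ = 1/σ² = 1/15.26² = 0.00429.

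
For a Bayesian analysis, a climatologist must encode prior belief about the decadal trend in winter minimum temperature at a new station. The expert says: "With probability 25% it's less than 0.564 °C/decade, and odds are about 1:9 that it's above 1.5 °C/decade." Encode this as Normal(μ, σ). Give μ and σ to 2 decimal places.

For Normal(μ,σ), the p-quantile is μ + z_p·σ. Here z_{0.25} = -0.6745, z_{0.9} = 1.282.
So 0.564 = μ − 0.6745σ and 1.5 = μ + 1.282σ.
Subtracting: σ = (1.5 − 0.564)/(1.282 − (-0.6745)) = 0.48.
Then μ = 0.564 − (-0.6745)·0.48 = 0.89.

μ = 0.89, σ = 0.48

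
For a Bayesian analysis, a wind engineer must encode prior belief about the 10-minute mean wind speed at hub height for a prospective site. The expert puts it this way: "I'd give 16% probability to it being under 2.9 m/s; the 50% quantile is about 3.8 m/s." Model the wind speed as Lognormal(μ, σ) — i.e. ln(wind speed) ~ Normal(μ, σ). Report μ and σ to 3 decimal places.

μ ≈ 1.335, σ ≈ 0.272

If T ~ Lognormal(μ,σ) then ln T ~ Normal(μ,σ), so the p-quantile of ln T is μ + z_p·σ.
ln(2.9) = 1.065 and ln(3.8) = 1.335; z_{0.16} = -0.9945, z_{0.5} = 0.
σ = (1.335 − 1.065)/(0 − (-0.9945)) = 0.272.
μ = 1.065 − (-0.9945)·0.272 = 1.335.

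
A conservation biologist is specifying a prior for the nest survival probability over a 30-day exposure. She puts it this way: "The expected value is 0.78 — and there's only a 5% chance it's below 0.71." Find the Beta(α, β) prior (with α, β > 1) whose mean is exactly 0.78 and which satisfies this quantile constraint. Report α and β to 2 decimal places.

With mean 0.78 fixed, write α = 0.78s, β = 0.22s where s = α+β.
Need P(θ < 0.71) = 0.05 under Beta(0.78s, 0.22s). Normal approximation: (q−m)/√(m(1−m)/s) ≈ z_{0.05} = -1.64, so s ≈ 0.78·0.22·(-1.64)²/(0.71−0.78)² = 94.7.
At s = 94.7: P(θ<0.71) ≈ 0.057. Adjusting to match 0.05 gives s ≈ 102.49.
So α = 0.78·102.49 ≈ 79.94, β = 0.22·102.49 ≈ 22.55.

α ≈ 79.94, β ≈ 22.55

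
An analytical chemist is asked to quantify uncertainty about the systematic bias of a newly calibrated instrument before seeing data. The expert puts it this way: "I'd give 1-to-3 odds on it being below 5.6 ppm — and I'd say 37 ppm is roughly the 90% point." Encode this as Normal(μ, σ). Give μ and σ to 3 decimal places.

μ = 16.427, σ = 16.053

The p-quantile of Normal(μ,σ) is μ + z_p·σ, with z_{0.25} = -0.6745 and z_{0.9} = 1.282.
Eliminate σ: μ = (z₂·x₁ − z₁·x₂)/(z₂ − z₁) = (1.282·5.6 − (-0.6745)·37)/1.956 = 16.427.
Then σ = (x₂ − x₁)/(z₂ − z₁) = (37 − 5.6)/1.956 = 16.053.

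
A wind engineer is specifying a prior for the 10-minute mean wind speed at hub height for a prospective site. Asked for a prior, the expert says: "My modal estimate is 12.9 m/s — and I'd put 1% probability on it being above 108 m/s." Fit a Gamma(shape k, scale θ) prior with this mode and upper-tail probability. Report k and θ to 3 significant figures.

Gamma(k,θ) with k>1 has mode (k−1)θ, so θ = 12.9/(k−1).
Need P(X < 108) = 0.99 with θ tied to k this way. Start at k = 2, θ = 12.9: P(X<108) ≈ 0.998.
Too high — lower k to spread out. Iterating converges to k ≈ 1.73.
Then θ = 12.9/(1.73−1) ≈ 17.6.

k ≈ 1.73, θ ≈ 17.6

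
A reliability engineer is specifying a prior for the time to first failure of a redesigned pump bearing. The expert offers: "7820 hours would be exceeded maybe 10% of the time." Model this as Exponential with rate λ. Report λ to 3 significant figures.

λ ≈ 0.000294

P(T > 7820.0) = e^(−λ·7820.0) = 0.1, so λ = −ln(0.1)/7820.0 = 0.000294.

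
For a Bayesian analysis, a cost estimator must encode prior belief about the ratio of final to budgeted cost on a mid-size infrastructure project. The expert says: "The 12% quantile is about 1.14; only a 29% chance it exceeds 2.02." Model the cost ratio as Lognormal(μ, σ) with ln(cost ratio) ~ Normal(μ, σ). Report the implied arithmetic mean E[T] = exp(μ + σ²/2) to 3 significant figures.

E[T] ≈ 1.78

If T ~ Lognormal(μ,σ) then ln T ~ Normal(μ,σ), so the p-quantile of ln T is μ + z_p·σ.
ln(1.14) = 0.131 and ln(2.02) = 0.7031; z_{0.12} = -1.175, z_{0.71} = 0.5534.
σ = (0.7031 − 0.131)/(0.5534 − (-1.175)) = 0.331.
μ = 0.131 − (-1.175)·0.331 = 0.520.
E[T] = exp(μ + σ²/2) = exp(0.520 + 0.0548) = 1.78.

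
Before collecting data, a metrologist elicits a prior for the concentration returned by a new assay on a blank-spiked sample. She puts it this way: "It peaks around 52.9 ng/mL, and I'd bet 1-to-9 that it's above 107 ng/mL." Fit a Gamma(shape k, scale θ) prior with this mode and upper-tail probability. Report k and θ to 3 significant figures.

Gamma(k,θ) with k>1 has mode (k−1)θ, so θ = 52.9/(k−1).
Need P(X < 107) = 0.9 with θ tied to k this way. Start at k = 2, θ = 52.9: P(X<107) ≈ 0.600.
Too low — raise k to concentrate. Iterating converges to k ≈ 4.87.
Then θ = 52.9/(4.87−1) ≈ 13.7.

k ≈ 4.87, θ ≈ 13.7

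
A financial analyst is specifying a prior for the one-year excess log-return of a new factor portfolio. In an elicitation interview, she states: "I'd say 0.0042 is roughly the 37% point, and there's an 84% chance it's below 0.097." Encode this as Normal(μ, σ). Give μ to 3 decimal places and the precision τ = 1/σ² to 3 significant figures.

For Normal(μ,σ), the p-quantile is μ + z_p·σ. Here z_{0.37} = -0.3319, z_{0.84} = 0.9945.
So 0.0042 = μ − 0.3319σ and 0.097 = μ + 0.9945σ.
Subtracting: σ = (0.097 − 0.0042)/(0.9945 − (-0.3319)) = 0.070.
Then μ = 0.0042 − (-0.3319)·0.070 = 0.027.
Precision τ = 1/σ² = 1/0.06997² = 204.

μ = 0.027, τ = 204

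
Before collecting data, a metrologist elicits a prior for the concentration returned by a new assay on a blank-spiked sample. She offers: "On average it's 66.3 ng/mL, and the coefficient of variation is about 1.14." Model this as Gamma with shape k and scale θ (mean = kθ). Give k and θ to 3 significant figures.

k ≈ 0.769, θ ≈ 86.2

For Gamma(k, scale θ): mean = kθ, variance = kθ², so CV = 1/√k.
CV = 1.14, hence k = 1/CV² = 0.769.
Then θ = mean/k = 66.3/0.769 = 86.2.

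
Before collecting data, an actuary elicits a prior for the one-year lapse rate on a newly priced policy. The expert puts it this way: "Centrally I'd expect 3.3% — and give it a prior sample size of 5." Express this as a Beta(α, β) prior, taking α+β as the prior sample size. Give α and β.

α = 0.165, β = 4.835

Under the effective-sample-size interpretation, Beta(α, β) has prior mean α/(α+β) and prior sample size α+β.
So α+β = 5 and α/(α+β) = 0.033, giving α = 0.033·5 = 0.165 and β = 5 − 0.165 = 4.835.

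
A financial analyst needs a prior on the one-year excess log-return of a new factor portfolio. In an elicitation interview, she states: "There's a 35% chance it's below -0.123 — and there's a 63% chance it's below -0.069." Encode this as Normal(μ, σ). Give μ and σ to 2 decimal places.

μ = -0.09, σ = 0.08

The p-quantile of Normal(μ,σ) is μ + z_p·σ, with z_{0.35} = -0.3853 and z_{0.63} = 0.3319.
Eliminate σ: μ = (z₂·x₁ − z₁·x₂)/(z₂ − z₁) = (0.3319·-0.123 − (-0.3853)·-0.069)/0.7172 = -0.09.
Then σ = (x₂ − x₁)/(z₂ − z₁) = (-0.069 − -0.123)/0.7172 = 0.08.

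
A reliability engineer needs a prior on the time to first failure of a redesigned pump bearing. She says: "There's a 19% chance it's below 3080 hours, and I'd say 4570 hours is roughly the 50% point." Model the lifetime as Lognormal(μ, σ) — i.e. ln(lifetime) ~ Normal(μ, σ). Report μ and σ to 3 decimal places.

μ ≈ 8.427, σ ≈ 0.449

If T ~ Lognormal(μ,σ) then ln T ~ Normal(μ,σ), so the p-quantile of ln T is μ + z_p·σ.
ln(3080) = 8.033 and ln(4570) = 8.427; z_{0.19} = -0.8779, z_{0.5} = 0.
σ = (8.427 − 8.033)/(0 − (-0.8779)) = 0.449.
μ = 8.033 − (-0.8779)·0.449 = 8.427.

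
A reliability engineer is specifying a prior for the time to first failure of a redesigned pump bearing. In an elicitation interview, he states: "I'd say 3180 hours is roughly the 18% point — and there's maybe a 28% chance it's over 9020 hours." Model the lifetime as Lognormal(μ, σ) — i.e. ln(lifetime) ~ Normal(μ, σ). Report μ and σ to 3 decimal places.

If T ~ Lognormal(μ,σ) then ln T ~ Normal(μ,σ), so the p-quantile of ln T is μ + z_p·σ.
ln(3180) = 8.065 and ln(9020) = 9.107; z_{0.18} = -0.9154, z_{0.72} = 0.5828.
σ = (9.107 − 8.065)/(0.5828 − (-0.9154)) = 0.696.
μ = 8.065 − (-0.9154)·0.696 = 8.702.

μ ≈ 8.702, σ ≈ 0.696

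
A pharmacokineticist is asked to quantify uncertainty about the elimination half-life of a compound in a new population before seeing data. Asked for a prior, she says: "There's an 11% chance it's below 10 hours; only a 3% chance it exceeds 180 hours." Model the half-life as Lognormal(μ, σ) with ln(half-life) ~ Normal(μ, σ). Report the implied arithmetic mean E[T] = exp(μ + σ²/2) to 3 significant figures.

If T ~ Lognormal(μ,σ) then ln T ~ Normal(μ,σ), so the p-quantile of ln T is μ + z_p·σ.
ln(10) = 2.303 and ln(180) = 5.193; z_{0.11} = -1.227, z_{0.97} = 1.881.
σ = (5.193 − 2.303)/(1.881 − (-1.227)) = 0.930.
μ = 2.303 − (-1.227)·0.930 = 3.443.
E[T] = exp(μ + σ²/2) = exp(3.443 + 0.4326) = 48.2 hours.

E[T] ≈ 48.2 hours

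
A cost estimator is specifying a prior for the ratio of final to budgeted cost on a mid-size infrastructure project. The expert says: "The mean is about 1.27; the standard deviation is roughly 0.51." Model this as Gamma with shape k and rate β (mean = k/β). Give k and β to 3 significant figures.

For Gamma(k, rate β): mean = k/β, variance = k/β², so CV = 1/√k.
CV = SD/mean = 0.51/1.27 = 0.4016, hence k = 1/CV² = 6.2.
Then β = k/mean = 6.2/1.27 = 4.88.

k ≈ 6.2, β ≈ 4.88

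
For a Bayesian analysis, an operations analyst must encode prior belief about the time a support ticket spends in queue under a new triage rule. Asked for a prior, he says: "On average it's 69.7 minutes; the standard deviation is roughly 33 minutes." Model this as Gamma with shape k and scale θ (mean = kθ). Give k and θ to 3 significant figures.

k ≈ 4.46, θ ≈ 15.6

For Gamma(k, scale θ): mean = kθ, variance = kθ², so CV = 1/√k.
CV = SD/mean = 33/69.7 = 0.4735, hence k = 1/CV² = 4.46.
Then θ = mean/k = 69.7/4.46 = 15.6.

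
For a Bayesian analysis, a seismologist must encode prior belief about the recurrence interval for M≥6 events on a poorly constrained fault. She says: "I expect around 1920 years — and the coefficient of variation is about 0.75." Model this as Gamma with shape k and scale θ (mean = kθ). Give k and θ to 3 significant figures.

k ≈ 1.78, θ ≈ 1080

For Gamma(k, scale θ): mean = kθ, variance = kθ², so CV = 1/√k.
CV = 0.75, hence k = 1/CV² = 1.78.
Then θ = mean/k = 1920/1.78 = 1080.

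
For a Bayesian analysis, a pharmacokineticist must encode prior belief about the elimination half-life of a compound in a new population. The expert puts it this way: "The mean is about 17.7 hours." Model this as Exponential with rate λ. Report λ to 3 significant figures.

Exponential mean = 1/λ, so λ = 1/17.7 = 0.0565.

λ ≈ 0.0565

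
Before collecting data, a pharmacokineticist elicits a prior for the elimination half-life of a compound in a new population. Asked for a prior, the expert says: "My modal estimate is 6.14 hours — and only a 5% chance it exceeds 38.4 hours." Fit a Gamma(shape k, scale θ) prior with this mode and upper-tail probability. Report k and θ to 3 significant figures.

Gamma(k,θ) with k>1 has mode (k−1)θ, so θ = 6.14/(k−1).
Need P(X < 38.4) = 0.95 with θ tied to k this way. Start at k = 2, θ = 6.14: P(X<38.4) ≈ 0.986.
Too high — lower k to spread out. Iterating converges to k ≈ 1.67.
Then θ = 6.14/(1.67−1) ≈ 9.14.

k ≈ 1.67, θ ≈ 9.14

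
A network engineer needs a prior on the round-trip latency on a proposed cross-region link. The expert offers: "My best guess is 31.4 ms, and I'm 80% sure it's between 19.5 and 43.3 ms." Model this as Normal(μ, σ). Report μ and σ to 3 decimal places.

A symmetric 80% interval runs μ ± z·σ with z = 1.282.
Half-width = 11.9, so σ = 11.9/1.282 = 9.286.
μ is the stated best guess, 31.400.

μ = 31.400, σ = 9.286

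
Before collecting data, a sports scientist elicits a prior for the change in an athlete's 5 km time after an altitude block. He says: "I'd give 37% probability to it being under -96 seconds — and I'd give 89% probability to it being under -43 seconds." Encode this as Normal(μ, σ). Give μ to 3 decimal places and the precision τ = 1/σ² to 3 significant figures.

For Normal(μ,σ), the p-quantile is μ + z_p·σ. Here z_{0.37} = -0.3319, z_{0.89} = 1.227.
So -96 = μ − 0.3319σ and -43 = μ + 1.227σ.
Subtracting: σ = (-43 − -96)/(1.227 − (-0.3319)) = 34.010.
Then μ = -96 − (-0.3319)·34.010 = -84.714.
Precision τ = 1/σ² = 1/34.01² = 0.000865.

μ = -84.714, τ = 0.000865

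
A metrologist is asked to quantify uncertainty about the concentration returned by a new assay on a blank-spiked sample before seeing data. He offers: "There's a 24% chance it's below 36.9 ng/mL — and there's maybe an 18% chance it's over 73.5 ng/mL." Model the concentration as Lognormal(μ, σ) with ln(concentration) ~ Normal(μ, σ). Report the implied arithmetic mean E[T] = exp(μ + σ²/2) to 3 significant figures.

E[T] ≈ 54.5 ng/mL

If T ~ Lognormal(μ,σ) then ln T ~ Normal(μ,σ), so the p-quantile of ln T is μ + z_p·σ.
ln(36.9) = 3.608 and ln(73.5) = 4.297; z_{0.24} = -0.7063, z_{0.82} = 0.9154.
σ = (4.297 − 3.608)/(0.9154 − (-0.7063)) = 0.425.
μ = 3.608 − (-0.7063)·0.425 = 3.908.
E[T] = exp(μ + σ²/2) = exp(3.908 + 0.0903) = 54.5 ng/mL.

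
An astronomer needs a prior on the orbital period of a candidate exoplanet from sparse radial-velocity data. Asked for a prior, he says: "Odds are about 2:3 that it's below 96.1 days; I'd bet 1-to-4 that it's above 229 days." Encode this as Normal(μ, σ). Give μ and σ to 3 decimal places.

For Normal(μ,σ), the p-quantile is μ + z_p·σ. Here z_{0.4} = -0.2533, z_{0.8} = 0.8416.
So 96.1 = μ − 0.2533σ and 229 = μ + 0.8416σ.
Subtracting: σ = (229 − 96.1)/(0.8416 − (-0.2533)) = 121.373.
Then μ = 96.1 − (-0.2533)·121.373 = 126.850.

μ = 126.850, σ = 121.373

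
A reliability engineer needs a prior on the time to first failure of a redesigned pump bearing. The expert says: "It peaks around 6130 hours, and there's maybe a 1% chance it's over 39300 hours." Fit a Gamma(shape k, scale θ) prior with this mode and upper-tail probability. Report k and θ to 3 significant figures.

k ≈ 2.05, θ ≈ 5840

Gamma(k,θ) with k>1 has mode (k−1)θ, so θ = 6130/(k−1).
Need P(X < 39300) = 0.99 with θ tied to k this way. Start at k = 2, θ = 6130: P(X<39300) ≈ 0.988.
Too low — raise k to concentrate. Iterating converges to k ≈ 2.05.
Then θ = 6130/(2.05−1) ≈ 5840.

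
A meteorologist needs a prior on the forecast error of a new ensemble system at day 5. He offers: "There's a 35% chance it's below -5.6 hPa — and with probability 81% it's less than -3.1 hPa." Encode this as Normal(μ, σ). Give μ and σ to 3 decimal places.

μ = -4.837, σ = 1.979

For Normal(μ,σ), the p-quantile is μ + z_p·σ. Here z_{0.35} = -0.3853, z_{0.81} = 0.8779.
So -5.6 = μ − 0.3853σ and -3.1 = μ + 0.8779σ.
Subtracting: σ = (-3.1 − -5.6)/(0.8779 − (-0.3853)) = 1.979.
Then μ = -5.6 − (-0.3853)·1.979 = -4.837.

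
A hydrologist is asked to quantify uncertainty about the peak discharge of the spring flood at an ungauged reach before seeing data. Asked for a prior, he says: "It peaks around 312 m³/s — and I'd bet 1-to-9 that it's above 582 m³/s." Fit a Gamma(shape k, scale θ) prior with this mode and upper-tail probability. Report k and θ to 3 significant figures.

Gamma(k,θ) with k>1 has mode (k−1)θ, so θ = 312/(k−1).
Need P(X < 582) = 0.9 with θ tied to k this way. Start at k = 2, θ = 312: P(X<582) ≈ 0.556.
Too low — raise k to concentrate. Iterating converges to k ≈ 5.91.
Then θ = 312/(5.91−1) ≈ 63.5.

k ≈ 5.91, θ ≈ 63.5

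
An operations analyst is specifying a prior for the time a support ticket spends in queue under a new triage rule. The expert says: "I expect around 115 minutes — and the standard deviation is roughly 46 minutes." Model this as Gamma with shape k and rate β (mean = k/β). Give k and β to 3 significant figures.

k ≈ 6.25, β ≈ 0.0543

For Gamma(k, rate β): mean = k/β, variance = k/β², so CV = 1/√k.
CV = SD/mean = 46/115 = 0.4, hence k = 1/CV² = 6.25.
Then β = k/mean = 6.25/115 = 0.0543.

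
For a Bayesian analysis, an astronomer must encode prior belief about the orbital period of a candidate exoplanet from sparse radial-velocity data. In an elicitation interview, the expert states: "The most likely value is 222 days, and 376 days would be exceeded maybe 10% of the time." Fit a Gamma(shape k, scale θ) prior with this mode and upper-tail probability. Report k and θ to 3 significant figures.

Gamma(k,θ) with k>1 has mode (k−1)θ, so θ = 222/(k−1).
Need P(X < 376) = 0.9 with θ tied to k this way. Start at k = 2, θ = 222: P(X<376) ≈ 0.505.
Too low — raise k to concentrate. Iterating converges to k ≈ 7.82.
Then θ = 222/(7.82−1) ≈ 32.6.

k ≈ 7.82, θ ≈ 32.6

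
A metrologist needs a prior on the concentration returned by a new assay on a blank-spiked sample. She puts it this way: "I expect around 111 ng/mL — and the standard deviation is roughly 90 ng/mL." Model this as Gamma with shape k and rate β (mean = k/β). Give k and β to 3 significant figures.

k ≈ 1.52, β ≈ 0.0137

For Gamma(k, rate β): mean = k/β, variance = k/β², so CV = 1/√k.
CV = SD/mean = 90/111 = 0.8108, hence k = 1/CV² = 1.52.
Then β = k/mean = 1.52/111 = 0.0137.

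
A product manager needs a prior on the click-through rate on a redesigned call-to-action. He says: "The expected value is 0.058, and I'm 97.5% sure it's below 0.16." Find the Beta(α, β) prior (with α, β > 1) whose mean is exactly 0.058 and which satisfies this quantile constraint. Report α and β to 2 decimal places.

With mean 0.058 fixed, write α = 0.058s, β = 0.942s where s = α+β.
Need P(θ < 0.16) = 0.975 under Beta(0.058s, 0.942s). Normal approximation: (q−m)/√(m(1−m)/s) ≈ z_{0.975} = 1.96, so s ≈ 0.058·0.942·(1.96)²/(0.16−0.058)² = 20.2.
At s = 20.2: P(θ<0.16) ≈ 0.950. Adjusting to match 0.975 gives s ≈ 31.86.
So α = 0.058·31.86 ≈ 1.85, β = 0.942·31.86 ≈ 30.02.

α ≈ 1.85, β ≈ 30.02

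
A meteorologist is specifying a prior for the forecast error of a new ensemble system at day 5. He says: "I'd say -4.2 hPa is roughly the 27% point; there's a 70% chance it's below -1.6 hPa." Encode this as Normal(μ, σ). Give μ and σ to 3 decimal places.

The p-quantile of Normal(μ,σ) is μ + z_p·σ, with z_{0.27} = -0.6128 and z_{0.7} = 0.5244.
Eliminate σ: μ = (z₂·x₁ − z₁·x₂)/(z₂ − z₁) = (0.5244·-4.2 − (-0.6128)·-1.6)/1.137 = -2.799.
Then σ = (x₂ − x₁)/(z₂ − z₁) = (-1.6 − -4.2)/1.137 = 2.286.

μ = -2.799, σ = 2.286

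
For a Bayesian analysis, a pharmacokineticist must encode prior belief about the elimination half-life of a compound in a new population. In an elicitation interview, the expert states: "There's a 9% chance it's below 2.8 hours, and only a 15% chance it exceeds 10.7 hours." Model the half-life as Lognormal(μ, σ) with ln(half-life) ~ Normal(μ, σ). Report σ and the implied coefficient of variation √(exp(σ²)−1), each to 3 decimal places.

If T ~ Lognormal(μ,σ) then ln T ~ Normal(μ,σ), so the p-quantile of ln T is μ + z_p·σ.
ln(2.8) = 1.03 and ln(10.7) = 2.37; z_{0.09} = -1.341, z_{0.85} = 1.036.
σ = (2.37 − 1.03)/(1.036 − (-1.341)) = 0.564.
μ = 1.03 − (-1.341)·0.564 = 1.786.
CV = √(exp(σ²)−1) = √(exp(0.3180)−1) = 0.612.

σ ≈ 0.564, CV ≈ 0.612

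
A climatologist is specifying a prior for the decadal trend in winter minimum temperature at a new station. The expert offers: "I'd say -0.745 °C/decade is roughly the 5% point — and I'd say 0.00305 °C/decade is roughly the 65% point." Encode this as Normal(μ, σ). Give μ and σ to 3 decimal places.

μ = -0.139, σ = 0.368

The p-quantile of Normal(μ,σ) is μ + z_p·σ, with z_{0.05} = -1.645 and z_{0.65} = 0.3853.
Eliminate σ: μ = (z₂·x₁ − z₁·x₂)/(z₂ − z₁) = (0.3853·-0.745 − (-1.645)·0.00305)/2.03 = -0.139.
Then σ = (x₂ − x₁)/(z₂ − z₁) = (0.00305 − -0.745)/2.03 = 0.368.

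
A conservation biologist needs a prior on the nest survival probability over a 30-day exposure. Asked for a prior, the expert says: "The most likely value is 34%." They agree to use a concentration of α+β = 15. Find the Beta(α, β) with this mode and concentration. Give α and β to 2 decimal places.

α = 5.42, β = 9.58

For α,β > 1 the Beta mode is (α−1)/(α+β−2). With α+β = 15, the mode is (α−1)/13.
Set (α−1)/13 = 0.34 → α = 1 + 0.34·13 = 5.42.
β = 15 − α = 9.58.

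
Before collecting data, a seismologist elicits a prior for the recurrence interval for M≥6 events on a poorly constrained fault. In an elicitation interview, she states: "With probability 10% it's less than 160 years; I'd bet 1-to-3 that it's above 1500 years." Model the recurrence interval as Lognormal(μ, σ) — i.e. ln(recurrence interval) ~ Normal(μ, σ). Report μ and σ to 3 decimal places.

If T ~ Lognormal(μ,σ) then ln T ~ Normal(μ,σ), so the p-quantile of ln T is μ + z_p·σ.
ln(160) = 5.075 and ln(1500) = 7.313; z_{0.1} = -1.282, z_{0.75} = 0.6745.
σ = (7.313 − 5.075)/(0.6745 − (-1.282)) = 1.144.
μ = 5.075 − (-1.282)·1.144 = 6.541.

μ ≈ 6.541, σ ≈ 1.144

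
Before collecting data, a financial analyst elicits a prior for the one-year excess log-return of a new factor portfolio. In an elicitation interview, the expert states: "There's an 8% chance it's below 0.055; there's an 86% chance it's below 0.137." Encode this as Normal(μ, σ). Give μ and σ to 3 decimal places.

The p-quantile of Normal(μ,σ) is μ + z_p·σ, with z_{0.08} = -1.405 and z_{0.86} = 1.08.
Eliminate σ: μ = (z₂·x₁ − z₁·x₂)/(z₂ − z₁) = (1.08·0.055 − (-1.405)·0.137)/2.485 = 0.101.
Then σ = (x₂ − x₁)/(z₂ − z₁) = (0.137 − 0.055)/2.485 = 0.033.

μ = 0.101, σ = 0.033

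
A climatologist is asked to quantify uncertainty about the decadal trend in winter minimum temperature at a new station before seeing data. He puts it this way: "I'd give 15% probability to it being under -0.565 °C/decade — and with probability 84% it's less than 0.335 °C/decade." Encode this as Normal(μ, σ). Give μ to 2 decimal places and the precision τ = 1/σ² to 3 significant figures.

The p-quantile of Normal(μ,σ) is μ + z_p·σ, with z_{0.15} = -1.036 and z_{0.84} = 0.9945.
Eliminate σ: μ = (z₂·x₁ − z₁·x₂)/(z₂ − z₁) = (0.9945·-0.565 − (-1.036)·0.335)/2.031 = -0.11.
Then σ = (x₂ − x₁)/(z₂ − z₁) = (0.335 − -0.565)/2.031 = 0.44.
Precision τ = 1/σ² = 1/0.4432² = 5.09.

μ = -0.11, τ = 5.09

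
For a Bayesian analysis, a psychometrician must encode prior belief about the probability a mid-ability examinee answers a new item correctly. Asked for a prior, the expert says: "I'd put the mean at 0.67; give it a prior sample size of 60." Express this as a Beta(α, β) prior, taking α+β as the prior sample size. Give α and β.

α = 40.2, β = 19.8

Under the effective-sample-size interpretation, Beta(α, β) has prior mean α/(α+β) and prior sample size α+β.
So α+β = 60 and α/(α+β) = 0.67, giving α = 0.67·60 = 40.2 and β = 60 − 40.2 = 19.8.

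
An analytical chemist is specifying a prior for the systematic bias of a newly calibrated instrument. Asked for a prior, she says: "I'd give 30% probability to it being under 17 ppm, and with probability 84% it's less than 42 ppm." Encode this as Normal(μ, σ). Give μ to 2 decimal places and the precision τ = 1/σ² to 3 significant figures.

μ = 25.63, τ = 0.00369

The p-quantile of Normal(μ,σ) is μ + z_p·σ, with z_{0.3} = -0.5244 and z_{0.84} = 0.9945.
Eliminate σ: μ = (z₂·x₁ − z₁·x₂)/(z₂ − z₁) = (0.9945·17 − (-0.5244)·42)/1.519 = 25.63.
Then σ = (x₂ − x₁)/(z₂ − z₁) = (42 − 17)/1.519 = 16.46.
Precision τ = 1/σ² = 1/16.46² = 0.00369.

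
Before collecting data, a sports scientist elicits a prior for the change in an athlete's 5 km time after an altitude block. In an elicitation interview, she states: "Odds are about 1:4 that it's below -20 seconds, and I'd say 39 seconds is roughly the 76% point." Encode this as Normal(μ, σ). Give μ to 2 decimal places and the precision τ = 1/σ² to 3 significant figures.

μ = 12.08, τ = 0.000688

For Normal(μ,σ), the p-quantile is μ + z_p·σ. Here z_{0.2} = -0.8416, z_{0.76} = 0.7063.
So -20 = μ − 0.8416σ and 39 = μ + 0.7063σ.
Subtracting: σ = (39 − -20)/(0.7063 − (-0.8416)) = 38.12.
Then μ = -20 − (-0.8416)·38.12 = 12.08.
Precision τ = 1/σ² = 1/38.12² = 0.000688.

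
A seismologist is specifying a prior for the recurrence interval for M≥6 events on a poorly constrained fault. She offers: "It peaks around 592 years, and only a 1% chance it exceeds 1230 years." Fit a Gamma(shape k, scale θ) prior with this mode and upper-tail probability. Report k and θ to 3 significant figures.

k ≈ 10.1, θ ≈ 64.9

Gamma(k,θ) with k>1 has mode (k−1)θ, so θ = 592/(k−1).
Need P(X < 1230) = 0.99 with θ tied to k this way. Start at k = 2, θ = 592: P(X<1230) ≈ 0.615.
Too low — raise k to concentrate. Iterating converges to k ≈ 10.1.
Then θ = 592/(10.1−1) ≈ 64.9.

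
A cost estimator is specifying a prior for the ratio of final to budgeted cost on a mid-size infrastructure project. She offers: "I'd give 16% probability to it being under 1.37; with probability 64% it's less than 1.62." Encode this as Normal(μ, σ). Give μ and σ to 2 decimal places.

The p-quantile of Normal(μ,σ) is μ + z_p·σ, with z_{0.16} = -0.9945 and z_{0.64} = 0.3585.
Eliminate σ: μ = (z₂·x₁ − z₁·x₂)/(z₂ − z₁) = (0.3585·1.37 − (-0.9945)·1.62)/1.353 = 1.55.
Then σ = (x₂ − x₁)/(z₂ − z₁) = (1.62 − 1.37)/1.353 = 0.18.

μ = 1.55, σ = 0.18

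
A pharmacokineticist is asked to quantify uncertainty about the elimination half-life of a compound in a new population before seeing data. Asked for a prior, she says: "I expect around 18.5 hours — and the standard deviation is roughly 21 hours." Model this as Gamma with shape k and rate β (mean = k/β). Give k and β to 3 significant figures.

For Gamma(k, rate β): mean = k/β, variance = k/β², so CV = 1/√k.
CV = SD/mean = 21/18.5 = 1.135, hence k = 1/CV² = 0.776.
Then β = k/mean = 0.776/18.5 = 0.042.

k ≈ 0.776, β ≈ 0.042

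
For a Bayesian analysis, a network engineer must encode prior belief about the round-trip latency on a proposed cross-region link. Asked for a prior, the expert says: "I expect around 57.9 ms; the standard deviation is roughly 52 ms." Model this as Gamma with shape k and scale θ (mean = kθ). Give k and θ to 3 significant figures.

k ≈ 1.24, θ ≈ 46.7

For Gamma(k, scale θ): mean = kθ, variance = kθ², so CV = 1/√k.
CV = SD/mean = 52/57.9 = 0.8981, hence k = 1/CV² = 1.24.
Then θ = mean/k = 57.9/1.24 = 46.7.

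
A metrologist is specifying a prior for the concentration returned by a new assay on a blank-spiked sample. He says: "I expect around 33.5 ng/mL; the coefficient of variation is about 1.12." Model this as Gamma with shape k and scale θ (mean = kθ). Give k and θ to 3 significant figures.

For Gamma(k, scale θ): mean = kθ, variance = kθ², so CV = 1/√k.
CV = 1.12, hence k = 1/CV² = 0.797.
Then θ = mean/k = 33.5/0.797 = 42.

k ≈ 0.797, θ ≈ 42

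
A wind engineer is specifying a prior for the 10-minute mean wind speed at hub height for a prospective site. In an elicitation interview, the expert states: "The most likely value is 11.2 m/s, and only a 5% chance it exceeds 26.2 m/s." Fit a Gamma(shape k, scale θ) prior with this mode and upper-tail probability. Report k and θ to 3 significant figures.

Gamma(k,θ) with k>1 has mode (k−1)θ, so θ = 11.2/(k−1).
Need P(X < 26.2) = 0.95 with θ tied to k this way. Start at k = 2, θ = 11.2: P(X<26.2) ≈ 0.678.
Too low — raise k to concentrate. Iterating converges to k ≈ 4.79.
Then θ = 11.2/(4.79−1) ≈ 2.96.

k ≈ 4.79, θ ≈ 2.96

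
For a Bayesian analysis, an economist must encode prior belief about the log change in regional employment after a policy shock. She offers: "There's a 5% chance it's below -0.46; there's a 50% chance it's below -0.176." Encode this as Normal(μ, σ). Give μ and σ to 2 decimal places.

μ = -0.18, σ = 0.17

The p-quantile of Normal(μ,σ) is μ + z_p·σ, with z_{0.05} = -1.645 and z_{0.5} = 0.
Eliminate σ: μ = (z₂·x₁ − z₁·x₂)/(z₂ − z₁) = (0·-0.46 − (-1.645)·-0.176)/1.645 = -0.18.
Then σ = (x₂ − x₁)/(z₂ − z₁) = (-0.176 − -0.46)/1.645 = 0.17.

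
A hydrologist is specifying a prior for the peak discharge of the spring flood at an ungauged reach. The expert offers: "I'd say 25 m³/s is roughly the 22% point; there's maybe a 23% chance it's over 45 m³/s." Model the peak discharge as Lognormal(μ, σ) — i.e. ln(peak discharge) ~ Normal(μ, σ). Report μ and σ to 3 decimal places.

If T ~ Lognormal(μ,σ) then ln T ~ Normal(μ,σ), so the p-quantile of ln T is μ + z_p·σ.
ln(25) = 3.219 and ln(45) = 3.807; z_{0.22} = -0.7722, z_{0.77} = 0.7388.
σ = (3.807 − 3.219)/(0.7388 − (-0.7722)) = 0.389.
μ = 3.219 − (-0.7722)·0.389 = 3.519.

μ ≈ 3.519, σ ≈ 0.389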